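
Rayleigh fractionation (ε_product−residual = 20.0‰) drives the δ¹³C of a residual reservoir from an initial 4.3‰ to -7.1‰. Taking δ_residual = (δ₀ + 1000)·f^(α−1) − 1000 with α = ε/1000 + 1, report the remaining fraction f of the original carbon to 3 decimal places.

α − 1 = ε/1000 = 0.0200
(δ_res + 1000)/(δ₀ + 1000) = (-7.1 + 1000)/(4.3 + 1000) = 992.9/1004.3 = 0.988649
f = 0.988649^(1/0.0200) = exp(ln(0.988649)/0.0200) = exp(-0.01142/0.0200)
f = exp(-0.5708) = 0.5651

0.565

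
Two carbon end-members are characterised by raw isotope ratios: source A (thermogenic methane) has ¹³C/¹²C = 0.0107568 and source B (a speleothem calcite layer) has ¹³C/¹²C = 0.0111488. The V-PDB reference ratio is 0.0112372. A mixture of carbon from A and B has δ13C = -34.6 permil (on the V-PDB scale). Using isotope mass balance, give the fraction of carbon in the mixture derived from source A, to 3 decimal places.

0.766

δ_A = (0.0107568/0.0112372 − 1)×1000 = (0.957249 − 1)×1000 = -42.751 permil
δ_B = (0.0111488/0.0112372 − 1)×1000 = (0.992133 − 1)×1000 = -7.867 permil
f_A = (δ_mix − δ_B)/(δ_A − δ_B) = (-34.6 − (-7.867))/(-42.751 − (-7.867))
f_A = -26.733 / -34.884 = 0.7663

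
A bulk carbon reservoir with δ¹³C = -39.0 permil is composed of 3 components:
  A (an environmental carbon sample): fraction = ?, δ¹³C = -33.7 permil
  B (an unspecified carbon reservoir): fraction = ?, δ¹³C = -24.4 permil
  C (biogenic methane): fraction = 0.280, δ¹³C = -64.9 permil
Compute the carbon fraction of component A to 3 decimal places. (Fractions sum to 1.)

Let f_A and f_B be the unknown fractions; fractions sum to 1 so f_A + f_B = 0.720.
Mass balance: Σ fᵢ·δᵢ = δ_bulk ⇒ f_A·(-33.7) + f_B·(-24.4) = -39.0 − (-18.172) = -20.828
Substitute f_B = 0.720 − f_A:
f_A·(-33.7 − -24.4) = -20.828 − 0.720×(-24.4) = -3.260
f_A = -3.260 / -9.3 = 0.3505

0.351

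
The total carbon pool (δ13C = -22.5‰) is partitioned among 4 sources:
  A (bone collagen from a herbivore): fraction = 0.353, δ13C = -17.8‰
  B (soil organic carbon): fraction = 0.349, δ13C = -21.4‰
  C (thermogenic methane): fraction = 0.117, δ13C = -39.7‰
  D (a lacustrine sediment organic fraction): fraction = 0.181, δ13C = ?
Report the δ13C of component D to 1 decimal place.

Isotope mass balance: δ_bulk = Σ fᵢ·δᵢ.
-22.5 = 0.353×(-17.8) + 0.349×(-21.4) + 0.117×(-39.7) + 0.181×δ_D
0.181·δ_D = -22.5 − (-18.397) = -4.103
δ_D = -4.103 / 0.181 = -22.67‰

-22.7‰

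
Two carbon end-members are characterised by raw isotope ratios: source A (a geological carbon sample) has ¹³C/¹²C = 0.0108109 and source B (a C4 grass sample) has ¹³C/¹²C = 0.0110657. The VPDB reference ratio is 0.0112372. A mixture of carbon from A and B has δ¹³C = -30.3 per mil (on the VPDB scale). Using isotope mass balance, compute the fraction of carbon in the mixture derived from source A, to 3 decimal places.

0.663

δ_A = (0.0108109/0.0112372 − 1)×1000 = (0.962064 − 1)×1000 = -37.936 per mil
δ_B = (0.0110657/0.0112372 − 1)×1000 = (0.984738 − 1)×1000 = -15.262 per mil
f_A = (δ_mix − δ_B)/(δ_A − δ_B) = (-30.3 − (-15.262))/(-37.936 − (-15.262))
f_A = -15.038 / -22.675 = 0.6632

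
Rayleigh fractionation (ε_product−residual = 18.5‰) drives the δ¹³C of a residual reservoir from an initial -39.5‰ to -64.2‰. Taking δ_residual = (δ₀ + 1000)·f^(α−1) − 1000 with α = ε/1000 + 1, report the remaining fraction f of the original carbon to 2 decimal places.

0.24

α − 1 = ε/1000 = 0.0185
(δ_res + 1000)/(δ₀ + 1000) = (-64.2 + 1000)/(-39.5 + 1000) = 935.8/960.5 = 0.974284
f = 0.974284^(1/0.0185) = exp(ln(0.974284)/0.0185) = exp(-0.02605/0.0185)
f = exp(-1.4082) = 0.2446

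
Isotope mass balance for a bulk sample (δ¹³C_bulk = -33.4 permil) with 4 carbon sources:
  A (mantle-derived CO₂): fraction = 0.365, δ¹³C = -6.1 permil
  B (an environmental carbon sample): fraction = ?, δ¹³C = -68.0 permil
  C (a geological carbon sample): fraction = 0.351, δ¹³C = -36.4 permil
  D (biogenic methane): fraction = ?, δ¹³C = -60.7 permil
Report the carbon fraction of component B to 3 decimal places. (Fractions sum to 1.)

0.159

Let f_B and f_D be the unknown fractions; fractions sum to 1 so f_B + f_D = 0.284.
Mass balance: Σ fᵢ·δᵢ = δ_bulk ⇒ f_B·(-68.0) + f_D·(-60.7) = -33.4 − (-15.003) = -18.397
Substitute f_D = 0.284 − f_B:
f_B·(-68.0 − -60.7) = -18.397 − 0.284×(-60.7) = -1.158
f_B = -1.158 / -7.3 = 0.1587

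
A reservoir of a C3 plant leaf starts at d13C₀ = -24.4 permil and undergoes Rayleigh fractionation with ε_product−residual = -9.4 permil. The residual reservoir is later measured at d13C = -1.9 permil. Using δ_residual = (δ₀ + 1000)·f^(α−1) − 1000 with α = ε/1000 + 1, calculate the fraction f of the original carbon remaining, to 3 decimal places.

0.088

α − 1 = ε/1000 = -0.0094
(δ_res + 1000)/(δ₀ + 1000) = (-1.9 + 1000)/(-24.4 + 1000) = 998.1/975.6 = 1.023063
f = 1.023063^(1/-0.0094) = exp(ln(1.023063)/-0.0094) = exp(0.02280/-0.0094)
f = exp(-2.4256) = 0.0884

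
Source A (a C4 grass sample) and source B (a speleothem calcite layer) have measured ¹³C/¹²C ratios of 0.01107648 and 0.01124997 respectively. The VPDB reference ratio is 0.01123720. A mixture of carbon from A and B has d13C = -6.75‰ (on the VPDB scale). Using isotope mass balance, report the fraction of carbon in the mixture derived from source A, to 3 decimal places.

0.511

δ_A = (0.01107648/0.01123720 − 1)×1000 = (0.985698 − 1)×1000 = -14.302‰
δ_B = (0.01124997/0.01123720 − 1)×1000 = (1.001136 − 1)×1000 = 1.136‰
f_A = (δ_mix − δ_B)/(δ_A − δ_B) = (-6.75 − (1.136))/(-14.302 − (1.136))
f_A = -7.886 / -15.439 = 0.5108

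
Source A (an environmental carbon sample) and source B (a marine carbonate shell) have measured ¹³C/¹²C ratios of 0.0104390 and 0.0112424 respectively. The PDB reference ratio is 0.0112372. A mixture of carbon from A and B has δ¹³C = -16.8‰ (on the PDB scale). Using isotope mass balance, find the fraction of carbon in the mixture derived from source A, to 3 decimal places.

0.241

δ_A = (0.0104390/0.0112372 − 1)×1000 = (0.928968 − 1)×1000 = -71.032‰
δ_B = (0.0112424/0.0112372 − 1)×1000 = (1.000463 − 1)×1000 = 0.463‰
f_A = (δ_mix − δ_B)/(δ_A − δ_B) = (-16.8 − (0.463))/(-71.032 − (0.463))
f_A = -17.263 / -71.495 = 0.2415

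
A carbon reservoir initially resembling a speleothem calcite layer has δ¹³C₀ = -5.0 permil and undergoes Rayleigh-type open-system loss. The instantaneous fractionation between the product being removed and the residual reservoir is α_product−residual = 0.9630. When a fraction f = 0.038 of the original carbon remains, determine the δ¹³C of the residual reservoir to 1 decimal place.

Rayleigh residual: δ_res = (δ₀ + 1000)·f^(α−1) − 1000
α − 1 = -0.03700
f^(α−1) = 0.038^(-0.03700) = 1.128621
δ_res = (-5.0 + 1000) × 1.128621 − 1000 = 1122.978 − 1000 = 122.98 permil

123.0 permil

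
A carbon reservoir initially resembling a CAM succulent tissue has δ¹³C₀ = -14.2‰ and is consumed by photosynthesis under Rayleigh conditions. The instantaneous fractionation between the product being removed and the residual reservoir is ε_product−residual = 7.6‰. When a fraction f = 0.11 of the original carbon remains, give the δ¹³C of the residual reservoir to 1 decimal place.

-30.6‰

Rayleigh residual: δ_res = (δ₀ + 1000)·f^(α−1) − 1000
α = ε/1000 + 1 = 1.00760, so α − 1 = 0.00760
f^(α−1) = 0.11^(0.00760) = 0.983365
δ_res = (-14.2 + 1000) × 0.983365 − 1000 = 969.401 − 1000 = -30.60‰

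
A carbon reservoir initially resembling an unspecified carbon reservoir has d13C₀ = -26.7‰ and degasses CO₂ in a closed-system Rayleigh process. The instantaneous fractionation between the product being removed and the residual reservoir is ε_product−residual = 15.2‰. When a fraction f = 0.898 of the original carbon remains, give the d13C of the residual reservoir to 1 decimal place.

-28.3‰

Rayleigh residual: δ_res = (δ₀ + 1000)·f^(α−1) − 1000
α = ε/1000 + 1 = 1.01520, so α − 1 = 0.01520
f^(α−1) = 0.898^(0.01520) = 0.998366
δ_res = (-26.7 + 1000) × 0.998366 − 1000 = 971.710 − 1000 = -28.29‰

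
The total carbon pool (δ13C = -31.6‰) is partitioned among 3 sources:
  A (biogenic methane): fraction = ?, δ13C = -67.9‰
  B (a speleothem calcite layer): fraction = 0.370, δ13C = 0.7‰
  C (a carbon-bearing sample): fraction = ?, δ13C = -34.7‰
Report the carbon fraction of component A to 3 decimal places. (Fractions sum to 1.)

0.301

Let f_A and f_C be the unknown fractions; fractions sum to 1 so f_A + f_C = 0.630.
Mass balance: Σ fᵢ·δᵢ = δ_bulk ⇒ f_A·(-67.9) + f_C·(-34.7) = -31.6 − (0.259) = -31.859
Substitute f_C = 0.630 − f_A:
f_A·(-67.9 − -34.7) = -31.859 − 0.630×(-34.7) = -9.998
f_A = -9.998 / -33.2 = 0.3011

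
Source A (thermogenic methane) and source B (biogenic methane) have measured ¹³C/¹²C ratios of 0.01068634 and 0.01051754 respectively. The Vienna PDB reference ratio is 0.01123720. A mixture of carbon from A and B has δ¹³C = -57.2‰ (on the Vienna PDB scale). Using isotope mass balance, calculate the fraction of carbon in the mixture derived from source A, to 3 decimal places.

δ_A = (0.01068634/0.01123720 − 1)×1000 = (0.950979 − 1)×1000 = -49.021‰
δ_B = (0.01051754/0.01123720 − 1)×1000 = (0.935957 − 1)×1000 = -64.043‰
f_A = (δ_mix − δ_B)/(δ_A − δ_B) = (-57.2 − (-64.043))/(-49.021 − (-64.043))
f_A = 6.843 / 15.022 = 0.4555

0.456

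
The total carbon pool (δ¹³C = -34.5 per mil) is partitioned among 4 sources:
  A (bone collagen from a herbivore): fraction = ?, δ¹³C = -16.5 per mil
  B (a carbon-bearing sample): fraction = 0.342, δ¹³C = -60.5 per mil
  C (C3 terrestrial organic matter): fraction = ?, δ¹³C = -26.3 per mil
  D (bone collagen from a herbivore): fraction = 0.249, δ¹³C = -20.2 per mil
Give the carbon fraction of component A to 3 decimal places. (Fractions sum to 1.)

0.202

Let f_A and f_C be the unknown fractions; fractions sum to 1 so f_A + f_C = 0.409.
Mass balance: Σ fᵢ·δᵢ = δ_bulk ⇒ f_A·(-16.5) + f_C·(-26.3) = -34.5 − (-25.721) = -8.779
Substitute f_C = 0.409 − f_A:
f_A·(-16.5 − -26.3) = -8.779 − 0.409×(-26.3) = 1.978
f_A = 1.978 / 9.8 = 0.2018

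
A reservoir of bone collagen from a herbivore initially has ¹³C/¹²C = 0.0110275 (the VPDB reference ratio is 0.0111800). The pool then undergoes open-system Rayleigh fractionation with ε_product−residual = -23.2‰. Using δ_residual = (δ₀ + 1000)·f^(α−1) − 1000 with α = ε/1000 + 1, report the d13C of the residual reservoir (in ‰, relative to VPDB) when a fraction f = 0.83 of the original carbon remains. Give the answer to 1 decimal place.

-9.4‰

δ₀ = (0.0110275/0.0111800 − 1)×1000 = (0.986360 − 1)×1000 = -13.640‰
α − 1 = ε/1000 = -0.0232
f^(α−1) = 0.83^(-0.0232) = 1.004332
δ_res = (-13.640 + 1000) × 1.004332 − 1000 = 990.633 − 1000 = -9.37‰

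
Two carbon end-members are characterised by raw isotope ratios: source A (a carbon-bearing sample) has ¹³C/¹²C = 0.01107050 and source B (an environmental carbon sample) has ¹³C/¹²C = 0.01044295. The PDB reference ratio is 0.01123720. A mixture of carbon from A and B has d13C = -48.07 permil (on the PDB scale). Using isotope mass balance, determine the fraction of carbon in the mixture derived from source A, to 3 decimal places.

δ_A = (0.01107050/0.01123720 − 1)×1000 = (0.985165 − 1)×1000 = -14.835 permil
δ_B = (0.01044295/0.01123720 − 1)×1000 = (0.929320 − 1)×1000 = -70.680 permil
f_A = (δ_mix − δ_B)/(δ_A − δ_B) = (-48.07 − (-70.680))/(-14.835 − (-70.680))
f_A = 22.610 / 55.846 = 0.4049

0.405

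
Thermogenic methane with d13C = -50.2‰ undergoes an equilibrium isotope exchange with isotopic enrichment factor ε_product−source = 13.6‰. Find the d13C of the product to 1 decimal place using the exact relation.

-37.3‰

To first order, δ_product ≈ δ_source + ε = -36.6‰.
Exactly, δ_product = (δ_source + 1000)·(ε/1000 + 1) − 1000.
δ_product = (-50.2 + 1000) × (13.6/1000 + 1) − 1000
δ_product = -37.28‰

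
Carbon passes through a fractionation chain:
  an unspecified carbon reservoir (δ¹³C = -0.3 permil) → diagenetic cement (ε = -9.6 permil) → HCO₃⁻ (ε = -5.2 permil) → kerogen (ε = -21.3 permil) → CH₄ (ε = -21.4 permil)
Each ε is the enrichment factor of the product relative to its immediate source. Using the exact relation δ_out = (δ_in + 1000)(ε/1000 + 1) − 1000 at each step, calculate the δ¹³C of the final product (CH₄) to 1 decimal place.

-56.7 permil

step 1: δ = (-0.30 + 1000)·(-9.6/1000 + 1) − 1000 = -9.90 permil
step 2: δ = (-9.90 + 1000)·(-5.2/1000 + 1) − 1000 = -15.05 permil
step 3: δ = (-15.05 + 1000)·(-21.3/1000 + 1) − 1000 = -36.03 permil
step 4: δ = (-36.03 + 1000)·(-21.4/1000 + 1) − 1000 = -56.65 permil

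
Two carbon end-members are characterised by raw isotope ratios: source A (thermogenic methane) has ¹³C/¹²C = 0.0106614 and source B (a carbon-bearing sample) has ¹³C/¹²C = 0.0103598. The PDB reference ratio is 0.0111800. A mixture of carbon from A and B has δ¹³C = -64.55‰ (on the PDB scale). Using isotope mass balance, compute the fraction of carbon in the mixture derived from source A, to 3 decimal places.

δ_A = (0.0106614/0.0111800 − 1)×1000 = (0.953614 − 1)×1000 = -46.386‰
δ_B = (0.0103598/0.0111800 − 1)×1000 = (0.926637 − 1)×1000 = -73.363‰
f_A = (δ_mix − δ_B)/(δ_A − δ_B) = (-64.55 − (-73.363))/(-46.386 − (-73.363))
f_A = 8.813 / 26.977 = 0.3267

0.327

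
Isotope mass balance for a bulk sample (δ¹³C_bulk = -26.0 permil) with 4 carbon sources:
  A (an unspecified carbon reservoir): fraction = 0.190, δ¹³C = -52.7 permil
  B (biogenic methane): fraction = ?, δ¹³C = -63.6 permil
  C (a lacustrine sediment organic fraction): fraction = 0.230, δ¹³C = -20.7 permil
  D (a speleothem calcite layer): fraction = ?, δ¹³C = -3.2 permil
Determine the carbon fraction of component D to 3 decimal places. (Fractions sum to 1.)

Let f_D and f_B be the unknown fractions; fractions sum to 1 so f_D + f_B = 0.580.
Mass balance: Σ fᵢ·δᵢ = δ_bulk ⇒ f_D·(-3.2) + f_B·(-63.6) = -26.0 − (-14.774) = -11.226
Substitute f_B = 0.580 − f_D:
f_D·(-3.2 − -63.6) = -11.226 − 0.580×(-63.6) = 25.662
f_D = 25.662 / 60.4 = 0.4249

0.425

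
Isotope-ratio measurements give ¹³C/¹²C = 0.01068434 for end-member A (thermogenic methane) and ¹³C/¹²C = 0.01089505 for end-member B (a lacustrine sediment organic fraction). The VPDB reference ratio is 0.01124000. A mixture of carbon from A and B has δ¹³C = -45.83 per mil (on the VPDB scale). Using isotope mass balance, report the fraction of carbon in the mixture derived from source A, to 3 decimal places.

0.808

δ_A = (0.01068434/0.01124000 − 1)×1000 = (0.950564 − 1)×1000 = -49.436 per mil
δ_B = (0.01089505/0.01124000 − 1)×1000 = (0.969310 − 1)×1000 = -30.690 per mil
f_A = (δ_mix − δ_B)/(δ_A − δ_B) = (-45.83 − (-30.690))/(-49.436 − (-30.690))
f_A = -15.140 / -18.746 = 0.8076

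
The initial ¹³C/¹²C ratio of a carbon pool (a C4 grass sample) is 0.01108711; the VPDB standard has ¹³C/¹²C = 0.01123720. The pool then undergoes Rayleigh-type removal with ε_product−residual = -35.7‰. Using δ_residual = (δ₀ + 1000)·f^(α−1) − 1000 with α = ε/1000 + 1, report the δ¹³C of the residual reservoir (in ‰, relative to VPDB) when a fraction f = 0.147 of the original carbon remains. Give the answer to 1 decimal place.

56.5‰

δ₀ = (0.01108711/0.01123720 − 1)×1000 = (0.986643 − 1)×1000 = -13.357‰
α − 1 = ε/1000 = -0.0357
f^(α−1) = 0.147^(-0.0357) = 1.070845
δ_res = (-13.357 + 1000) × 1.070845 − 1000 = 1056.543 − 1000 = 56.54‰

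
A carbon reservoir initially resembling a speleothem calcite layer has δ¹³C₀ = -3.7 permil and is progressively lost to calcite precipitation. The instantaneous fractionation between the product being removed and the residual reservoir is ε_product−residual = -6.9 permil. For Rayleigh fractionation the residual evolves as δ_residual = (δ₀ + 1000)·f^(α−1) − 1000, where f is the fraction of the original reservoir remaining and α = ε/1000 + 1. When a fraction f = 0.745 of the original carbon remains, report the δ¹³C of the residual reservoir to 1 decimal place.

Rayleigh residual: δ_res = (δ₀ + 1000)·f^(α−1) − 1000
α = ε/1000 + 1 = 0.99310, so α − 1 = -0.00690
f^(α−1) = 0.745^(-0.00690) = 1.002033
δ_res = (-3.7 + 1000) × 1.002033 − 1000 = 998.326 − 1000 = -1.67 permil

-1.7 permil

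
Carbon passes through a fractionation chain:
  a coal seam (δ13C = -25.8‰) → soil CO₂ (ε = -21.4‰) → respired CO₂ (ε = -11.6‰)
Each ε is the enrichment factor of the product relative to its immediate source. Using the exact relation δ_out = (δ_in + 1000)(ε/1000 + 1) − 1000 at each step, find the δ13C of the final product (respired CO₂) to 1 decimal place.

-57.7‰

step 1: δ = (-25.80 + 1000)·(-21.4/1000 + 1) − 1000 = -46.65‰
step 2: δ = (-46.65 + 1000)·(-11.6/1000 + 1) − 1000 = -57.71‰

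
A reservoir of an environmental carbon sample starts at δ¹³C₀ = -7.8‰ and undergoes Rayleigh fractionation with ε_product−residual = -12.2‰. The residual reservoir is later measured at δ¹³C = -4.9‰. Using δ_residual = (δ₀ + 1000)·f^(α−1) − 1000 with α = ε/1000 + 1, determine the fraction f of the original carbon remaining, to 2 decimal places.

α − 1 = ε/1000 = -0.0122
(δ_res + 1000)/(δ₀ + 1000) = (-4.9 + 1000)/(-7.8 + 1000) = 995.1/992.2 = 1.002923
f = 1.002923^(1/-0.0122) = exp(ln(1.002923)/-0.0122) = exp(0.00292/-0.0122)
f = exp(-0.2392) = 0.7872

0.79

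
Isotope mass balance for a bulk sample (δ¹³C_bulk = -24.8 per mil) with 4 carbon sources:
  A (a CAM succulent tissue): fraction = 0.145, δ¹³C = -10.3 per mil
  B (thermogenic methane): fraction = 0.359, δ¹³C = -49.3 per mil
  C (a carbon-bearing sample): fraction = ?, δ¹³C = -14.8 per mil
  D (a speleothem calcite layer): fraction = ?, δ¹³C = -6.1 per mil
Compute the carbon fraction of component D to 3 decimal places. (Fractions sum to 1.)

Let f_D and f_C be the unknown fractions; fractions sum to 1 so f_D + f_C = 0.496.
Mass balance: Σ fᵢ·δᵢ = δ_bulk ⇒ f_D·(-6.1) + f_C·(-14.8) = -24.8 − (-19.192) = -5.608
Substitute f_C = 0.496 − f_D:
f_D·(-6.1 − -14.8) = -5.608 − 0.496×(-14.8) = 1.733
f_D = 1.733 / 8.7 = 0.1992

0.199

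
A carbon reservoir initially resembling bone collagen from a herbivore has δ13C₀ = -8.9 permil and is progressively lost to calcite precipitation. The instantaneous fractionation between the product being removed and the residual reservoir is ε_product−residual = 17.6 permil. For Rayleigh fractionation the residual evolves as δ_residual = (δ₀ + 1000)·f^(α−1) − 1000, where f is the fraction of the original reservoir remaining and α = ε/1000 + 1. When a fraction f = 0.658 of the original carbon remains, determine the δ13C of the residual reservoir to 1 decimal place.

Rayleigh residual: δ_res = (δ₀ + 1000)·f^(α−1) − 1000
α = ε/1000 + 1 = 1.01760, so α − 1 = 0.01760
f^(α−1) = 0.658^(0.01760) = 0.992661
δ_res = (-8.9 + 1000) × 0.992661 − 1000 = 983.826 − 1000 = -16.17 permil

-16.2 permil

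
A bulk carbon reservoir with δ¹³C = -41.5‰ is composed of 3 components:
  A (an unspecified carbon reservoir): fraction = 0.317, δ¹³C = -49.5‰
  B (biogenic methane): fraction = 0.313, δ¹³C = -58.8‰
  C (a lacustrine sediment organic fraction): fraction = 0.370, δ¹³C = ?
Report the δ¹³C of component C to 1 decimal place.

Isotope mass balance: δ_bulk = Σ fᵢ·δᵢ.
-41.5 = 0.317×(-49.5) + 0.313×(-58.8) + 0.370×δ_C
0.370·δ_C = -41.5 − (-34.096) = -7.404
δ_C = -7.404 / 0.370 = -20.01‰

-20.0‰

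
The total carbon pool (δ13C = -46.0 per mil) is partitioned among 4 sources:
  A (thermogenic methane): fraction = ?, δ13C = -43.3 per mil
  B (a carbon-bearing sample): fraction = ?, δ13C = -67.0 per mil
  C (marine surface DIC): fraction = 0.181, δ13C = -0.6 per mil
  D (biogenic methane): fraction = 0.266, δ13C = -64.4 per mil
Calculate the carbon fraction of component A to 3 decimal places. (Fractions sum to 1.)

Let f_A and f_B be the unknown fractions; fractions sum to 1 so f_A + f_B = 0.553.
Mass balance: Σ fᵢ·δᵢ = δ_bulk ⇒ f_A·(-43.3) + f_B·(-67.0) = -46.0 − (-17.239) = -28.761
Substitute f_B = 0.553 − f_A:
f_A·(-43.3 − -67.0) = -28.761 − 0.553×(-67.0) = 8.290
f_A = 8.290 / 23.7 = 0.3498

0.350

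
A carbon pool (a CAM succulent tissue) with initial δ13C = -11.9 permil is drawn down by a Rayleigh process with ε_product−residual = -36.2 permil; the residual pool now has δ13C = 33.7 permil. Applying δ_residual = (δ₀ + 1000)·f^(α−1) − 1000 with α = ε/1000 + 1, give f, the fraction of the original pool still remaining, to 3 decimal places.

0.288

α − 1 = ε/1000 = -0.0362
(δ_res + 1000)/(δ₀ + 1000) = (33.7 + 1000)/(-11.9 + 1000) = 1033.7/988.1 = 1.046149
f = 1.046149^(1/-0.0362) = exp(ln(1.046149)/-0.0362) = exp(0.04512/-0.0362)
f = exp(-1.2463) = 0.2876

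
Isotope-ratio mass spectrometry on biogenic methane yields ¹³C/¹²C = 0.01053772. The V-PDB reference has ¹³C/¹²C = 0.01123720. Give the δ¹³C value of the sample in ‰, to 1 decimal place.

δ¹³C = (R_sample / R_standard − 1) × 1000
R_sample / R_standard = 0.01053772 / 0.01123720 = 0.937753
δ¹³C = (0.937753 − 1) × 1000 = -62.25‰

-62.2‰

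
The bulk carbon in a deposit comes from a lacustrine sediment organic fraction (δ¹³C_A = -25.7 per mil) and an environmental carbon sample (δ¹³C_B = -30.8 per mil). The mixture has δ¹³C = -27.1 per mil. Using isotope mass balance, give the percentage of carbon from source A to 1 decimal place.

δ_mix = f_A·δ_A + (1 − f_A)·δ_B  ⇒  f_A = (δ_mix − δ_B)/(δ_A − δ_B)
f_A = (-27.1 − (-30.8)) / (-25.7 − (-30.8))
f_A = 3.7 / 5.1 = 0.7255

72.5%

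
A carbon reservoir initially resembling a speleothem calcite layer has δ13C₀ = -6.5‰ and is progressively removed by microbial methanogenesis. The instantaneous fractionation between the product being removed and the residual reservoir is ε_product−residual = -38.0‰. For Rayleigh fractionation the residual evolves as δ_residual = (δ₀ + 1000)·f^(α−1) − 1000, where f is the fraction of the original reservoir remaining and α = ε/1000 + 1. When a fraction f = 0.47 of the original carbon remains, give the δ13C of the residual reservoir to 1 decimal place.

Rayleigh residual: δ_res = (δ₀ + 1000)·f^(α−1) − 1000
α = ε/1000 + 1 = 0.96200, so α − 1 = -0.03800
f^(α−1) = 0.47^(-0.03800) = 1.029106
δ_res = (-6.5 + 1000) × 1.029106 − 1000 = 1022.417 − 1000 = 22.42‰

22.4‰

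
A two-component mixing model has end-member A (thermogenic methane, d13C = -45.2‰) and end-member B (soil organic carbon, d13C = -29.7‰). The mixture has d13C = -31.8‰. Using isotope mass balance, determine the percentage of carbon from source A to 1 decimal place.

13.5%

δ_mix = f_A·δ_A + (1 − f_A)·δ_B  ⇒  f_A = (δ_mix − δ_B)/(δ_A − δ_B)
f_A = (-31.8 − (-29.7)) / (-45.2 − (-29.7))
f_A = -2.1 / -15.5 = 0.1355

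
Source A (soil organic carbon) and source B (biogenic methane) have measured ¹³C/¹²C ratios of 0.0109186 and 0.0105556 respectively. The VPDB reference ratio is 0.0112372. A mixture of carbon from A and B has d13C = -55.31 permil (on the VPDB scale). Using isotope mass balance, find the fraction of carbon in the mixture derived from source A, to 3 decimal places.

0.165

δ_A = (0.0109186/0.0112372 − 1)×1000 = (0.971648 − 1)×1000 = -28.352 permil
δ_B = (0.0105556/0.0112372 − 1)×1000 = (0.939344 − 1)×1000 = -60.656 permil
f_A = (δ_mix − δ_B)/(δ_A − δ_B) = (-55.31 − (-60.656))/(-28.352 − (-60.656))
f_A = 5.346 / 32.303 = 0.1655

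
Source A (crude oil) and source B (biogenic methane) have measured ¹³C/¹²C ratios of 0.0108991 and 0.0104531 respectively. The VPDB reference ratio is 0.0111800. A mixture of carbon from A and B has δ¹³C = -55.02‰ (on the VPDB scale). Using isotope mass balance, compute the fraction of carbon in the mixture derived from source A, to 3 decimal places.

0.251

δ_A = (0.0108991/0.0111800 − 1)×1000 = (0.974875 − 1)×1000 = -25.125‰
δ_B = (0.0104531/0.0111800 − 1)×1000 = (0.934982 − 1)×1000 = -65.018‰
f_A = (δ_mix − δ_B)/(δ_A − δ_B) = (-55.02 − (-65.018))/(-25.125 − (-65.018))
f_A = 9.998 / 39.893 = 0.2506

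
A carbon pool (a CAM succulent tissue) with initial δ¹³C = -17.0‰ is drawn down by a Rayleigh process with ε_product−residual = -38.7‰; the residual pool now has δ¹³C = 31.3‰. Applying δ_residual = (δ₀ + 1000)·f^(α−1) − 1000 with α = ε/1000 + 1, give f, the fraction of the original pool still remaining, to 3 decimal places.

α − 1 = ε/1000 = -0.0387
(δ_res + 1000)/(δ₀ + 1000) = (31.3 + 1000)/(-17.0 + 1000) = 1031.3/983.0 = 1.049135
f = 1.049135^(1/-0.0387) = exp(ln(1.049135)/-0.0387) = exp(0.04797/-0.0387)
f = exp(-1.2394) = 0.2895

0.290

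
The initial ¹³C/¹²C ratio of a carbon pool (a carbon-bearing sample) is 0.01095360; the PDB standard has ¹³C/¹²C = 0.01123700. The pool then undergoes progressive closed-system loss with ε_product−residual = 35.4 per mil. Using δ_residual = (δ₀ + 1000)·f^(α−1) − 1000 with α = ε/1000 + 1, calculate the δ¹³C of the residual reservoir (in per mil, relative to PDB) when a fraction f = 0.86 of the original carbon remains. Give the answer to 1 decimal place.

-30.4 per mil

δ₀ = (0.01095360/0.01123700 − 1)×1000 = (0.974780 − 1)×1000 = -25.220 per mil
α − 1 = ε/1000 = 0.0354
f^(α−1) = 0.86^(0.0354) = 0.994675
δ_res = (-25.220 + 1000) × 0.994675 − 1000 = 969.589 − 1000 = -30.41 per mil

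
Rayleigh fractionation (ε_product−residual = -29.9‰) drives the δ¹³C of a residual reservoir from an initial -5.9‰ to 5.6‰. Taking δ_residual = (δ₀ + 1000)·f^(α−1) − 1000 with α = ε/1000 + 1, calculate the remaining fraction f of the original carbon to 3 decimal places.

α − 1 = ε/1000 = -0.0299
(δ_res + 1000)/(δ₀ + 1000) = (5.6 + 1000)/(-5.9 + 1000) = 1005.6/994.1 = 1.011568
f = 1.011568^(1/-0.0299) = exp(ln(1.011568)/-0.0299) = exp(0.01150/-0.0299)
f = exp(-0.3847) = 0.6807

0.681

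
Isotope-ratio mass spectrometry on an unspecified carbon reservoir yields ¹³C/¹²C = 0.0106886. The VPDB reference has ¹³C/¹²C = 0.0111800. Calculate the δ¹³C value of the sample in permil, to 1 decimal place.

-44.0 permil

δ¹³C = (R_sample / R_standard − 1) × 1000
R_sample / R_standard = 0.0106886 / 0.0111800 = 0.956047
δ¹³C = (0.956047 − 1) × 1000 = -43.95 permil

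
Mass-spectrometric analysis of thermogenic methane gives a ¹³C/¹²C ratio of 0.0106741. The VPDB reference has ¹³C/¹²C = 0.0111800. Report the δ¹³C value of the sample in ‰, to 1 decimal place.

-45.3‰

δ¹³C = (R_sample / R_standard − 1) × 1000
R_sample / R_standard = 0.0106741 / 0.0111800 = 0.954750
δ¹³C = (0.954750 − 1) × 1000 = -45.25‰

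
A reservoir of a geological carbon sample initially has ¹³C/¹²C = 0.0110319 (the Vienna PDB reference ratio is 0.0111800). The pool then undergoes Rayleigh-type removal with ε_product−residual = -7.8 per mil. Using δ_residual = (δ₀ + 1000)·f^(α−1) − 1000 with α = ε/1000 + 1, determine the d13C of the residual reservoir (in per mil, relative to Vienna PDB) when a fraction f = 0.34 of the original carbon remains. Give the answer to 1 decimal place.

-4.9 per mil

δ₀ = (0.0110319/0.0111800 − 1)×1000 = (0.986753 − 1)×1000 = -13.247 per mil
α − 1 = ε/1000 = -0.0078
f^(α−1) = 0.34^(-0.0078) = 1.008450
δ_res = (-13.247 + 1000) × 1.008450 − 1000 = 995.091 − 1000 = -4.91 per mil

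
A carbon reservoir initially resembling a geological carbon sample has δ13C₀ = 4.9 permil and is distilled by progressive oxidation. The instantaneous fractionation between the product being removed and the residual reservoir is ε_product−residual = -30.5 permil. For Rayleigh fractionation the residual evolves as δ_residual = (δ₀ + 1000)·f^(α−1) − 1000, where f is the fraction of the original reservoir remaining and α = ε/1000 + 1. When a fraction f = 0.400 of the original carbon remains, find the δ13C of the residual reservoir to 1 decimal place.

33.4 permil

Rayleigh residual: δ_res = (δ₀ + 1000)·f^(α−1) − 1000
α = ε/1000 + 1 = 0.96950, so α − 1 = -0.03050
f^(α−1) = 0.400^(-0.03050) = 1.028341
δ_res = (4.9 + 1000) × 1.028341 − 1000 = 1033.380 − 1000 = 33.38 permil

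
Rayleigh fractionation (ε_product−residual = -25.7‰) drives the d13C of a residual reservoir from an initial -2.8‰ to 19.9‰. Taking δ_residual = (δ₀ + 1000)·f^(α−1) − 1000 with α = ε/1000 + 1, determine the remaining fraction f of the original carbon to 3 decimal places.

α − 1 = ε/1000 = -0.0257
(δ_res + 1000)/(δ₀ + 1000) = (19.9 + 1000)/(-2.8 + 1000) = 1019.9/997.2 = 1.022764
f = 1.022764^(1/-0.0257) = exp(ln(1.022764)/-0.0257) = exp(0.02251/-0.0257)
f = exp(-0.8758) = 0.4165

0.417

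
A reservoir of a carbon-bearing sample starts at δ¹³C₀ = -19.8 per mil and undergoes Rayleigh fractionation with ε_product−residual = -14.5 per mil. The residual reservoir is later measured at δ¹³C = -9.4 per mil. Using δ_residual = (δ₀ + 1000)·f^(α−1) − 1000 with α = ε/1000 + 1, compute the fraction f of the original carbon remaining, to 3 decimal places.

0.483

α − 1 = ε/1000 = -0.0145
(δ_res + 1000)/(δ₀ + 1000) = (-9.4 + 1000)/(-19.8 + 1000) = 990.6/980.2 = 1.010610
f = 1.010610^(1/-0.0145) = exp(ln(1.010610)/-0.0145) = exp(0.01055/-0.0145)
f = exp(-0.7279) = 0.4829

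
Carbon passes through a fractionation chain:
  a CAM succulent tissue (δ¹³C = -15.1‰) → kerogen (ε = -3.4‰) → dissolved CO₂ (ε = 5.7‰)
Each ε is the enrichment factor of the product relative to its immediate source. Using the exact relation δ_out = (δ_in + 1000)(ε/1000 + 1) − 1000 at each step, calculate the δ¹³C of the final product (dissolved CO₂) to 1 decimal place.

-12.9‰

step 1: δ = (-15.10 + 1000)·(-3.4/1000 + 1) − 1000 = -18.45‰
step 2: δ = (-18.45 + 1000)·(5.7/1000 + 1) − 1000 = -12.85‰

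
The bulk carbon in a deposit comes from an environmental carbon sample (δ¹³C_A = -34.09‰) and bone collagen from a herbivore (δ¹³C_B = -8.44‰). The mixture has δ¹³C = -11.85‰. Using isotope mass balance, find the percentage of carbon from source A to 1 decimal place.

δ_mix = f_A·δ_A + (1 − f_A)·δ_B  ⇒  f_A = (δ_mix − δ_B)/(δ_A − δ_B)
f_A = (-11.85 − (-8.44)) / (-34.09 − (-8.44))
f_A = -3.41 / -25.65 = 0.1329

13.3%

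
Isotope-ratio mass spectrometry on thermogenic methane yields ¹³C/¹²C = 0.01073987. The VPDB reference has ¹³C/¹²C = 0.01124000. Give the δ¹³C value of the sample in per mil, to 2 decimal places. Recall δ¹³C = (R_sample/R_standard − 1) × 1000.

δ¹³C = (R_sample / R_standard − 1) × 1000
R_sample / R_standard = 0.01073987 / 0.01124000 = 0.955504
δ¹³C = (0.955504 − 1) × 1000 = -44.496 per mil

-44.50 per mil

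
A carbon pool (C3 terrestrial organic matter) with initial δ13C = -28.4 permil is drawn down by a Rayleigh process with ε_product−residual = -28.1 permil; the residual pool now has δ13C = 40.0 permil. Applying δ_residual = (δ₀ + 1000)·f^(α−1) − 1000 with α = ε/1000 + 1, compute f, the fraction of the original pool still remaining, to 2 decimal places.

0.09

α − 1 = ε/1000 = -0.0281
(δ_res + 1000)/(δ₀ + 1000) = (40.0 + 1000)/(-28.4 + 1000) = 1040.0/971.6 = 1.070399
f = 1.070399^(1/-0.0281) = exp(ln(1.070399)/-0.0281) = exp(0.06803/-0.0281)
f = exp(-2.4211) = 0.0888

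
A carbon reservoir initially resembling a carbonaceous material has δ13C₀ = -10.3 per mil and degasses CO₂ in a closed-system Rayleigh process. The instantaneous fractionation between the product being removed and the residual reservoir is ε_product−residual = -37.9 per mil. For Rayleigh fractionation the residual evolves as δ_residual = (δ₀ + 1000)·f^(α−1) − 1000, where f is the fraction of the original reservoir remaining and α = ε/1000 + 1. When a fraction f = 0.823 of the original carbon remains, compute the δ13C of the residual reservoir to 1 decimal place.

-3.0 per mil

Rayleigh residual: δ_res = (δ₀ + 1000)·f^(α−1) − 1000
α = ε/1000 + 1 = 0.96210, so α − 1 = -0.03790
f^(α−1) = 0.823^(-0.03790) = 1.007410
δ_res = (-10.3 + 1000) × 1.007410 − 1000 = 997.034 − 1000 = -2.97 per mil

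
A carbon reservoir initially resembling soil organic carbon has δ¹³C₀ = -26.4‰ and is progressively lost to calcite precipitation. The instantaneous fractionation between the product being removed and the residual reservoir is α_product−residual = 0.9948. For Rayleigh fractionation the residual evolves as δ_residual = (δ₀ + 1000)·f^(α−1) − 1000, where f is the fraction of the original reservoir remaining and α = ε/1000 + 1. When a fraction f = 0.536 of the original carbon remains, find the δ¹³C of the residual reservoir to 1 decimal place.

-23.2‰

Rayleigh residual: δ_res = (δ₀ + 1000)·f^(α−1) − 1000
α − 1 = -0.00520
f^(α−1) = 0.536^(-0.00520) = 1.003248
δ_res = (-26.4 + 1000) × 1.003248 − 1000 = 976.762 − 1000 = -23.24‰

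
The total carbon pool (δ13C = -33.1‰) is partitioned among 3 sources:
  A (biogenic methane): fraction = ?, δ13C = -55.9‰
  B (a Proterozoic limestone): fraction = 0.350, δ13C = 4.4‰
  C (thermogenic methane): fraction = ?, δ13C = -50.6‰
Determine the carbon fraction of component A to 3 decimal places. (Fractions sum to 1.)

Let f_A and f_C be the unknown fractions; fractions sum to 1 so f_A + f_C = 0.650.
Mass balance: Σ fᵢ·δᵢ = δ_bulk ⇒ f_A·(-55.9) + f_C·(-50.6) = -33.1 − (1.540) = -34.640
Substitute f_C = 0.650 − f_A:
f_A·(-55.9 − -50.6) = -34.640 − 0.650×(-50.6) = -1.750
f_A = -1.750 / -5.3 = 0.3302

0.330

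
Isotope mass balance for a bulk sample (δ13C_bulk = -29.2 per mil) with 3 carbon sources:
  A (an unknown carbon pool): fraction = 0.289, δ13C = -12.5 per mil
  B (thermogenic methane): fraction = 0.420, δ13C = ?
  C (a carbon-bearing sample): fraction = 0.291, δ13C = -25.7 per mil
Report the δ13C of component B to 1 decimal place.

-43.1 per mil

Isotope mass balance: δ_bulk = Σ fᵢ·δᵢ.
-29.2 = 0.289×(-12.5) + 0.420×δ_B + 0.291×(-25.7)
0.420·δ_B = -29.2 − (-11.091) = -18.109
δ_B = -18.109 / 0.420 = -43.12 per mil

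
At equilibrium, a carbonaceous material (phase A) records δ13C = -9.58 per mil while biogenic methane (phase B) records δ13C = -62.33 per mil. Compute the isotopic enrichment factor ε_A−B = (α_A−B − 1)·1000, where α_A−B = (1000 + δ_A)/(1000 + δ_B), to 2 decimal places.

56.26 per mil

α_A−B = (1000 + -9.58) / (1000 + -62.33) = 990.42 / 937.67 = 1.056256
ε_A−B = (1.056256 − 1) × 1000 = 56.256 per mil
(The approximation ε ≈ δ_A − δ_B would give 52.75 per mil.)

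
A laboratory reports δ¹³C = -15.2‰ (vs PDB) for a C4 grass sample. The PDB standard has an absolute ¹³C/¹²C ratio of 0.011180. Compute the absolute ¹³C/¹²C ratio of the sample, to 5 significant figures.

0.011010

R_sample = R_standard × (δ¹³C/1000 + 1)
R_sample = 0.011180 × (-15.2/1000 + 1) = 0.011180 × 0.984800
R_sample = 0.0110101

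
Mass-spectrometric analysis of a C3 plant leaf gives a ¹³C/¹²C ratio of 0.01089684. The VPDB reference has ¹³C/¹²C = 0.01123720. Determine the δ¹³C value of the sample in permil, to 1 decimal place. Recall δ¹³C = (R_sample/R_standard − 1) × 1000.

δ¹³C = (R_sample / R_standard − 1) × 1000
R_sample / R_standard = 0.01089684 / 0.01123720 = 0.969711
δ¹³C = (0.969711 − 1) × 1000 = -30.29 permil

-30.3 permil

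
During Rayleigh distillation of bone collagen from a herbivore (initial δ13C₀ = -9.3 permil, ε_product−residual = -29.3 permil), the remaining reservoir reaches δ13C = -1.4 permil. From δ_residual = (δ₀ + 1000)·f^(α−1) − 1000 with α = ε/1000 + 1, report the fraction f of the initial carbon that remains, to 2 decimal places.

α − 1 = ε/1000 = -0.0293
(δ_res + 1000)/(δ₀ + 1000) = (-1.4 + 1000)/(-9.3 + 1000) = 998.6/990.7 = 1.007974
f = 1.007974^(1/-0.0293) = exp(ln(1.007974)/-0.0293) = exp(0.00794/-0.0293)
f = exp(-0.2711) = 0.7626

0.76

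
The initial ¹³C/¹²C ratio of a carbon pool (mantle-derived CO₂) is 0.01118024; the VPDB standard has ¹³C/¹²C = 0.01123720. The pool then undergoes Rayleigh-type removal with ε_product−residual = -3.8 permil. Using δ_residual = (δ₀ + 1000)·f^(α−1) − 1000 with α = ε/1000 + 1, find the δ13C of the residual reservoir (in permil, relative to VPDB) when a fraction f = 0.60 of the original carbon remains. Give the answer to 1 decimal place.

-3.1 permil

δ₀ = (0.01118024/0.01123720 − 1)×1000 = (0.994931 − 1)×1000 = -5.069 permil
α − 1 = ε/1000 = -0.0038
f^(α−1) = 0.60^(-0.0038) = 1.001943
δ_res = (-5.069 + 1000) × 1.001943 − 1000 = 996.864 − 1000 = -3.14 permil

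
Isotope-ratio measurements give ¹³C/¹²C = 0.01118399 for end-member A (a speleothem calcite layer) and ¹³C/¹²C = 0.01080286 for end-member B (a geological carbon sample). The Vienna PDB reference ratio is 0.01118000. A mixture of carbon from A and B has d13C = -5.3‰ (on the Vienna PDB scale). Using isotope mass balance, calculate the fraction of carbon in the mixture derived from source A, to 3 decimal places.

δ_A = (0.01118399/0.01118000 − 1)×1000 = (1.000357 − 1)×1000 = 0.357‰
δ_B = (0.01080286/0.01118000 − 1)×1000 = (0.966267 − 1)×1000 = -33.733‰
f_A = (δ_mix − δ_B)/(δ_A − δ_B) = (-5.3 − (-33.733))/(0.357 − (-33.733))
f_A = 28.433 / 34.090 = 0.8341

0.834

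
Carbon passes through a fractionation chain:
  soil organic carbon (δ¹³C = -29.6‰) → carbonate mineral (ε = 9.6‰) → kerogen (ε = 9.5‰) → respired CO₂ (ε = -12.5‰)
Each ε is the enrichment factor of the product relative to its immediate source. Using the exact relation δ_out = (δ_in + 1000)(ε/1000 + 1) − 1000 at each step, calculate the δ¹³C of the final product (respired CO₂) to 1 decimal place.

step 1: δ = (-29.60 + 1000)·(9.6/1000 + 1) − 1000 = -20.28‰
step 2: δ = (-20.28 + 1000)·(9.5/1000 + 1) − 1000 = -10.98‰
step 3: δ = (-10.98 + 1000)·(-12.5/1000 + 1) − 1000 = -23.34‰

-23.3‰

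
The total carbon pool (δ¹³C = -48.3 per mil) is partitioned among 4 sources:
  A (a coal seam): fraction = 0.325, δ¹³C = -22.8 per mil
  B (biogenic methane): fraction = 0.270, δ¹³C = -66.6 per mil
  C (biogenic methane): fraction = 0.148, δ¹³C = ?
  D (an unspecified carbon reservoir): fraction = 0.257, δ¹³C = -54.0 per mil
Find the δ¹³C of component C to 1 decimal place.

Isotope mass balance: δ_bulk = Σ fᵢ·δᵢ.
-48.3 = 0.325×(-22.8) + 0.270×(-66.6) + 0.148×δ_C + 0.257×(-54.0)
0.148·δ_C = -48.3 − (-39.270) = -9.030
δ_C = -9.030 / 0.148 = -61.01 per mil

-61.0 per mil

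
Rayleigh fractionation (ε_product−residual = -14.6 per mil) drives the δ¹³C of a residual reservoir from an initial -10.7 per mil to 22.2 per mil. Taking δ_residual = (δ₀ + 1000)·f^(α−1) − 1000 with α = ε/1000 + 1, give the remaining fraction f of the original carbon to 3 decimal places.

0.106

α − 1 = ε/1000 = -0.0146
(δ_res + 1000)/(δ₀ + 1000) = (22.2 + 1000)/(-10.7 + 1000) = 1022.2/989.3 = 1.033256
f = 1.033256^(1/-0.0146) = exp(ln(1.033256)/-0.0146) = exp(0.03271/-0.0146)
f = exp(-2.2407) = 0.1064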